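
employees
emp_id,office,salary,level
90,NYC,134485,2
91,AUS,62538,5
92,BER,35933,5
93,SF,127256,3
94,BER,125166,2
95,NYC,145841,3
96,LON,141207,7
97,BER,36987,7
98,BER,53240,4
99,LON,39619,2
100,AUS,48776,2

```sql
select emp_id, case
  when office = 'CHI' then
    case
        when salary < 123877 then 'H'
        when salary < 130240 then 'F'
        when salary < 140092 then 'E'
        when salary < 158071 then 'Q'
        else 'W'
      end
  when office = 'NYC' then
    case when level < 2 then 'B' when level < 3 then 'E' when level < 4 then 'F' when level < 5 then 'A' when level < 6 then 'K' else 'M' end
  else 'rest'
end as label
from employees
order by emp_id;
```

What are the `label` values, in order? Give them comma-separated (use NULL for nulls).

E, rest, rest, rest, rest, F, rest, rest, rest, rest, rest

emp_id=90: office='NYC' → inner[level < 3] → E
emp_id=91: office='AUS' → outer ELSE → rest
emp_id=92: office='BER' → outer ELSE → rest
emp_id=93: office='SF' → outer ELSE → rest
emp_id=94: office='BER' → outer ELSE → rest
emp_id=95: office='NYC' → inner[level < 4] → F
emp_id=96: office='LON' → outer ELSE → rest
emp_id=97: office='BER' → outer ELSE → rest
emp_id=98: office='BER' → outer ELSE → rest
emp_id=99: office='LON' → outer ELSE → rest
emp_id=100: office='AUS' → outer ELSE → rest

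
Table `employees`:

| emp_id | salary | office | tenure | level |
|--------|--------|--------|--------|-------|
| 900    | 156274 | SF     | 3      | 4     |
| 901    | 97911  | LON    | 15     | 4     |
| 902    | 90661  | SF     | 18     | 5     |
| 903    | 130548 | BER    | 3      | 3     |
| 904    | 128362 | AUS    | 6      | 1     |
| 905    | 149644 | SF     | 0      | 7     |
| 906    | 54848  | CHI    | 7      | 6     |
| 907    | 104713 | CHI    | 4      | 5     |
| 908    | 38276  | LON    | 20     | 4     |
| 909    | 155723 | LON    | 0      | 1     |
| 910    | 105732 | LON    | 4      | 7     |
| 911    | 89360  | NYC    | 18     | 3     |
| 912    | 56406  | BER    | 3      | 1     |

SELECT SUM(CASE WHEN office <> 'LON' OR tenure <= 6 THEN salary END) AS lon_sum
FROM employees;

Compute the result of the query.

1222271

emp_id=900: ✓ → 156274
emp_id=901: ✗
emp_id=902: ✓ → 90661
emp_id=903: ✓ → 130548
emp_id=904: ✓ → 128362
emp_id=905: ✓ → 149644
emp_id=906: ✓ → 54848
emp_id=907: ✓ → 104713
emp_id=908: ✗
emp_id=909: ✓ → 155723
emp_id=910: ✓ → 105732
emp_id=911: ✓ → 89360
emp_id=912: ✓ → 56406
lon_sum = 156274 + 90661 + 130548 + 128362 + 149644 + 54848 + 104713 + 155723 + 105732 + 89360 + 56406 = 1222271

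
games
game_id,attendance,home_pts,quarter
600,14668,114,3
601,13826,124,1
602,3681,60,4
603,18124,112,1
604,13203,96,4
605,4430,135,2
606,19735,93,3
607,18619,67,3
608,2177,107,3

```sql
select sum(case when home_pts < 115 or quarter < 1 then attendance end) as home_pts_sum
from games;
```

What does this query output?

90207

game_id=600: ✓ → 14668
game_id=601: ✗
game_id=602: ✓ → 3681
game_id=603: ✓ → 18124
game_id=604: ✓ → 13203
game_id=605: ✗
game_id=606: ✓ → 19735
game_id=607: ✓ → 18619
game_id=608: ✓ → 2177
home_pts_sum = 14668 + 3681 + 18124 + 13203 + 19735 + 18619 + 2177 = 90207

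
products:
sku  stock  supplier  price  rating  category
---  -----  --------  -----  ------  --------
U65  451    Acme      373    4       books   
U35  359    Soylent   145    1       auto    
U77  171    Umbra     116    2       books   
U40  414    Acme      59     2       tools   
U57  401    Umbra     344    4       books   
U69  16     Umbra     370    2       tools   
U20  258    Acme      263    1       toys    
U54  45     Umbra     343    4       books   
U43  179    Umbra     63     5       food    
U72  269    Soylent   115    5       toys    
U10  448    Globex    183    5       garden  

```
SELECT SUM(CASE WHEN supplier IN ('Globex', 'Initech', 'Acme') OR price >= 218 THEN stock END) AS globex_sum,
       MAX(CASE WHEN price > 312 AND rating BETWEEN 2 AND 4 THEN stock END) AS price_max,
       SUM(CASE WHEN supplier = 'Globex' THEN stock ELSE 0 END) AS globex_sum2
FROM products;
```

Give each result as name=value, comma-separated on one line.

[globex_sum: supplier IN ('Globex', 'Initech', 'Acme') OR price >= 218]
sku=U65: ✓ → 451
sku=U35: ✗
sku=U77: ✗
sku=U40: ✓ → 414
sku=U57: ✓ → 401
sku=U69: ✓ → 16
sku=U20: ✓ → 258
sku=U54: ✓ → 45
sku=U43: ✗
sku=U72: ✗
sku=U10: ✓ → 448
globex_sum = 451 + 414 + 401 + 16 + 258 + 45 + 448 = 2033
—
[price_max: price > 312 AND rating BETWEEN 2 AND 4]
sku=U65: ✓ → 451
sku=U35: ✗
sku=U77: ✗
sku=U40: ✗
sku=U57: ✓ → 401
sku=U69: ✓ → 16
sku=U20: ✗
sku=U54: ✓ → 45
sku=U43: ✗
sku=U72: ✗
sku=U10: ✗
price_max = MAX(451, 401, 16, 45) = 451
—
[globex_sum2: supplier = 'Globex']
sku=U65: ✗
sku=U35: ✗
sku=U77: ✗
sku=U40: ✗
sku=U57: ✗
sku=U69: ✗
sku=U20: ✗
sku=U54: ✗
sku=U43: ✗
sku=U72: ✗
sku=U10: ✓ → 448
globex_sum2 = 448

globex_sum=2033, price_max=451, globex_sum2=448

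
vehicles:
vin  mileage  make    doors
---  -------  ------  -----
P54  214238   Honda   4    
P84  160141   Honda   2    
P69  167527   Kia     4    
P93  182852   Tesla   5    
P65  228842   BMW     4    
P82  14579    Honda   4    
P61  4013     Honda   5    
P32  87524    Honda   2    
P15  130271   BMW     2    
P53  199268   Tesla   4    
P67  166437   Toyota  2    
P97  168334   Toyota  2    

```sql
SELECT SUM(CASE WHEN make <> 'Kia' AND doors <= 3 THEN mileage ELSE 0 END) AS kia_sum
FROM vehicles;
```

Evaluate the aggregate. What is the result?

712707

vin=P54: ✗
vin=P84: ✓ → 160141
vin=P69: ✗
vin=P93: ✗
vin=P65: ✗
vin=P82: ✗
vin=P61: ✗
vin=P32: ✓ → 87524
vin=P15: ✓ → 130271
vin=P53: ✗
vin=P67: ✓ → 166437
vin=P97: ✓ → 168334
kia_sum = 160141 + 87524 + 130271 + 166437 + 168334 = 712707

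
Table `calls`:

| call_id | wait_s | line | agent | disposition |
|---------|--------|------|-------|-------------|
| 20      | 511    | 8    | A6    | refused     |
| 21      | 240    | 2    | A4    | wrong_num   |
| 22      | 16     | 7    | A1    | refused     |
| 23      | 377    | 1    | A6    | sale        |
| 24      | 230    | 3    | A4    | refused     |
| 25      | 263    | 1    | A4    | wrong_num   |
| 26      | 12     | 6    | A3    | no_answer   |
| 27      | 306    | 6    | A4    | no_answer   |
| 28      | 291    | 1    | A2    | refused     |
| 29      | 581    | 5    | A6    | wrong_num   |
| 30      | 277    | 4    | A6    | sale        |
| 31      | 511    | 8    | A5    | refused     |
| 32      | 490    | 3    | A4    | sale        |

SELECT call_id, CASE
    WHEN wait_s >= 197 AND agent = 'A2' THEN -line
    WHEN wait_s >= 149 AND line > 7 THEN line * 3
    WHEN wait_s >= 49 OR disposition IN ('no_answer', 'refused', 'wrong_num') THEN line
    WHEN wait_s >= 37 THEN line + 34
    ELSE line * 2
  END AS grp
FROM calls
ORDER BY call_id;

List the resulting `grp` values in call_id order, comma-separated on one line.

24, 2, 7, 1, 3, 1, 6, 6, -1, 5, 4, 24, 3

call_id=20: wait_s >= 149 AND line > 7 → 24
call_id=21: wait_s >= 49 OR disposition IN ('no_answer', 'refused', 'wrong_num') → 2
call_id=22: wait_s >= 49 OR disposition IN ('no_answer', 'refused', 'wrong_num') → 7
call_id=23: wait_s >= 49 OR disposition IN ('no_answer', 'refused', 'wrong_num') → 1
call_id=24: wait_s >= 49 OR disposition IN ('no_answer', 'refused', 'wrong_num') → 3
call_id=25: wait_s >= 49 OR disposition IN ('no_answer', 'refused', 'wrong_num') → 1
call_id=26: wait_s >= 49 OR disposition IN ('no_answer', 'refused', 'wrong_num') → 6
call_id=27: wait_s >= 49 OR disposition IN ('no_answer', 'refused', 'wrong_num') → 6
call_id=28: wait_s >= 197 AND agent = 'A2' → -1
call_id=29: wait_s >= 49 OR disposition IN ('no_answer', 'refused', 'wrong_num') → 5
call_id=30: wait_s >= 49 OR disposition IN ('no_answer', 'refused', 'wrong_num') → 4
call_id=31: wait_s >= 149 AND line > 7 → 24
call_id=32: wait_s >= 49 OR disposition IN ('no_answer', 'refused', 'wrong_num') → 3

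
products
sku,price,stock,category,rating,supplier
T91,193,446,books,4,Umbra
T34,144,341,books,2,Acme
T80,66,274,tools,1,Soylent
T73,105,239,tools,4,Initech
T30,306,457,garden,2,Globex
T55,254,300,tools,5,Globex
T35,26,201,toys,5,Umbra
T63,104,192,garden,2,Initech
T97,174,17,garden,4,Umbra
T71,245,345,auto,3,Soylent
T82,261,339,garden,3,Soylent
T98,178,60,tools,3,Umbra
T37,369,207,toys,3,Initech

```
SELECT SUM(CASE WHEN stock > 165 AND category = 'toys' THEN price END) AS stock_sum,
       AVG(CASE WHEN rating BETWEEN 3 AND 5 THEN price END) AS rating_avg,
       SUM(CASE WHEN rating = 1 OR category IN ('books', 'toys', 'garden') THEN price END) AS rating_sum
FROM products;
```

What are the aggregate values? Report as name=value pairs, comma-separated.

stock_sum=395, rating_avg=200.5555555556, rating_sum=1643

[stock_sum: stock > 165 AND category = 'toys']
sku=T91: ✗
sku=T34: ✗
sku=T80: ✗
sku=T73: ✗
sku=T30: ✗
sku=T55: ✗
sku=T35: ✓ → 26
sku=T63: ✗
sku=T97: ✗
sku=T71: ✗
sku=T82: ✗
sku=T98: ✗
sku=T37: ✓ → 369
stock_sum = 26 + 369 = 395
—
[rating_avg: rating BETWEEN 3 AND 5]
sku=T91: ✓ → 193
sku=T34: ✗
sku=T80: ✗
sku=T73: ✓ → 105
sku=T30: ✗
sku=T55: ✓ → 254
sku=T35: ✓ → 26
sku=T63: ✗
sku=T97: ✓ → 174
sku=T71: ✓ → 245
sku=T82: ✓ → 261
sku=T98: ✓ → 178
sku=T37: ✓ → 369
rating_avg = (193 + 105 + 254 + 26 + 174 + 245 + 261 + 178 + 369) / 9 = 200.5555555556
—
[rating_sum: rating = 1 OR category IN ('books', 'toys', 'garden')]
sku=T91: ✓ → 193
sku=T34: ✓ → 144
sku=T80: ✓ → 66
sku=T73: ✗
sku=T30: ✓ → 306
sku=T55: ✗
sku=T35: ✓ → 26
sku=T63: ✓ → 104
sku=T97: ✓ → 174
sku=T71: ✗
sku=T82: ✓ → 261
sku=T98: ✗
sku=T37: ✓ → 369
rating_sum = 193 + 144 + 66 + 306 + 26 + 104 + 174 + 261 + 369 = 1643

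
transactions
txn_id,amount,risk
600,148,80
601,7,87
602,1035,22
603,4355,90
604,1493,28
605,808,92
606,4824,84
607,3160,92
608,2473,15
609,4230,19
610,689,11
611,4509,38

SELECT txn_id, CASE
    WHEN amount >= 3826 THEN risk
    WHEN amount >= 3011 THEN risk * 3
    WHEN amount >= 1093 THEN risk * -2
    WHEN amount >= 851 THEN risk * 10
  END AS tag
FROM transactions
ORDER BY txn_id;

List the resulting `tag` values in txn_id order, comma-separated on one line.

txn_id=600: (no match → NULL) → NULL
txn_id=601: (no match → NULL) → NULL
txn_id=602: amount >= 851 → 220
txn_id=603: amount >= 3826 → 90
txn_id=604: amount >= 1093 → -56
txn_id=605: (no match → NULL) → NULL
txn_id=606: amount >= 3826 → 84
txn_id=607: amount >= 3011 → 276
txn_id=608: amount >= 1093 → -30
txn_id=609: amount >= 3826 → 19
txn_id=610: (no match → NULL) → NULL
txn_id=611: amount >= 3826 → 38

NULL, NULL, 220, 90, -56, NULL, 84, 276, -30, 19, NULL, 38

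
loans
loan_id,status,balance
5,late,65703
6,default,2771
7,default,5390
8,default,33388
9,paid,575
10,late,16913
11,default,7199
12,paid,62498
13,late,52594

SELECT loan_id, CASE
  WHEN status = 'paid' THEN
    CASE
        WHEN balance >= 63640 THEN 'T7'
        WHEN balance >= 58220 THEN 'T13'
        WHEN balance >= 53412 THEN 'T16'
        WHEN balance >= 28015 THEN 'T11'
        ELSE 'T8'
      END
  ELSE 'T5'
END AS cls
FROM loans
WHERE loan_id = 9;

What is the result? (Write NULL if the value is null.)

T8

loan_id = 9: status=paid, balance=575.
status='paid' → inner[ELSE] → T8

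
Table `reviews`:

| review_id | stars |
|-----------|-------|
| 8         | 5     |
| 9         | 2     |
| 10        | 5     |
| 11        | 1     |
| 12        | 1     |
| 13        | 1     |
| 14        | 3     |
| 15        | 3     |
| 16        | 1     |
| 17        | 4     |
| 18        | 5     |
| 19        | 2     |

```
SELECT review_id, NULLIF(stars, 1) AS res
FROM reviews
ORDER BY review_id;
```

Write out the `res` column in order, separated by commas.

review_id=8: stars=5 vs 1: differ → 5
review_id=9: stars=2 vs 1: differ → 2
review_id=10: stars=5 vs 1: differ → 5
review_id=11: stars=1 vs 1: equal → NULL
review_id=12: stars=1 vs 1: equal → NULL
review_id=13: stars=1 vs 1: equal → NULL
review_id=14: stars=3 vs 1: differ → 3
review_id=15: stars=3 vs 1: differ → 3
review_id=16: stars=1 vs 1: equal → NULL
review_id=17: stars=4 vs 1: differ → 4
review_id=18: stars=5 vs 1: differ → 5
review_id=19: stars=2 vs 1: differ → 2

5, 2, 5, NULL, NULL, NULL, 3, 3, NULL, 4, 5, 2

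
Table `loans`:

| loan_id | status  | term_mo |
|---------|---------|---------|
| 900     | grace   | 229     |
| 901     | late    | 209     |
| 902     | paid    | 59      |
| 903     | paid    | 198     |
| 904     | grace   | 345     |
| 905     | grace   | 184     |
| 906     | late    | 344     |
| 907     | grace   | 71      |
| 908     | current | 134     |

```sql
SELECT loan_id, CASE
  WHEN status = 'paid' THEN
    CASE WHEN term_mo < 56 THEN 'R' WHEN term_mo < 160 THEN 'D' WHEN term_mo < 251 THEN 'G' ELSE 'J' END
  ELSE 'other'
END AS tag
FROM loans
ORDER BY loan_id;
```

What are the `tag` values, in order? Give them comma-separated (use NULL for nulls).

loan_id=900: status='grace' → outer ELSE → other
loan_id=901: status='late' → outer ELSE → other
loan_id=902: status='paid' → inner[term_mo < 160] → D
loan_id=903: status='paid' → inner[term_mo < 251] → G
loan_id=904: status='grace' → outer ELSE → other
loan_id=905: status='grace' → outer ELSE → other
loan_id=906: status='late' → outer ELSE → other
loan_id=907: status='grace' → outer ELSE → other
loan_id=908: status='current' → outer ELSE → other

other, other, D, G, other, other, other, other, other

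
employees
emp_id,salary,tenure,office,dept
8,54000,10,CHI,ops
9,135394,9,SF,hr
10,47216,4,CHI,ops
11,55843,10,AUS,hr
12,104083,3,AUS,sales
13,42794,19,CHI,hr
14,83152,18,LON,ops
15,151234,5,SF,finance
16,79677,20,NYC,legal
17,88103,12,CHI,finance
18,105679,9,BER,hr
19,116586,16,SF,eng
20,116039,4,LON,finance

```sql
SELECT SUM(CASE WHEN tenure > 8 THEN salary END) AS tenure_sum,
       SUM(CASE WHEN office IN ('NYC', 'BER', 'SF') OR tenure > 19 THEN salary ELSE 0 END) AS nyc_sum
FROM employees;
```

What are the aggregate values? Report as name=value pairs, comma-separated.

tenure_sum=761228, nyc_sum=588570

[tenure_sum: tenure > 8]
emp_id=8: ✓ → 54000
emp_id=9: ✓ → 135394
emp_id=10: ✗
emp_id=11: ✓ → 55843
emp_id=12: ✗
emp_id=13: ✓ → 42794
emp_id=14: ✓ → 83152
emp_id=15: ✗
emp_id=16: ✓ → 79677
emp_id=17: ✓ → 88103
emp_id=18: ✓ → 105679
emp_id=19: ✓ → 116586
emp_id=20: ✗
tenure_sum = 54000 + 135394 + 55843 + 42794 + 83152 + 79677 + 88103 + 105679 + 116586 = 761228
—
[nyc_sum: office IN ('NYC', 'BER', 'SF') OR tenure > 19]
emp_id=8: ✗
emp_id=9: ✓ → 135394
emp_id=10: ✗
emp_id=11: ✗
emp_id=12: ✗
emp_id=13: ✗
emp_id=14: ✗
emp_id=15: ✓ → 151234
emp_id=16: ✓ → 79677
emp_id=17: ✗
emp_id=18: ✓ → 105679
emp_id=19: ✓ → 116586
emp_id=20: ✗
nyc_sum = 135394 + 151234 + 79677 + 105679 + 116586 = 588570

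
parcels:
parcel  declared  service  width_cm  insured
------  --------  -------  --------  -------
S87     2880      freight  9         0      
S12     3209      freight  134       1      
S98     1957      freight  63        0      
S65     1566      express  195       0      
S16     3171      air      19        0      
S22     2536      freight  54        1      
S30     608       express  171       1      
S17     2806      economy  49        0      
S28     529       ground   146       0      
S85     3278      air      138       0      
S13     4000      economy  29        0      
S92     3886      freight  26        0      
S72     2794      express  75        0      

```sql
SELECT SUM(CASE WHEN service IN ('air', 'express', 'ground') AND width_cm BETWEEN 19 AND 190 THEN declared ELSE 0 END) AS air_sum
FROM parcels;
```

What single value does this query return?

parcel=S87: ✗
parcel=S12: ✗
parcel=S98: ✗
parcel=S65: ✗
parcel=S16: ✓ → 3171
parcel=S22: ✗
parcel=S30: ✓ → 608
parcel=S17: ✗
parcel=S28: ✓ → 529
parcel=S85: ✓ → 3278
parcel=S13: ✗
parcel=S92: ✗
parcel=S72: ✓ → 2794
air_sum = 3171 + 608 + 529 + 3278 + 2794 = 10380

10380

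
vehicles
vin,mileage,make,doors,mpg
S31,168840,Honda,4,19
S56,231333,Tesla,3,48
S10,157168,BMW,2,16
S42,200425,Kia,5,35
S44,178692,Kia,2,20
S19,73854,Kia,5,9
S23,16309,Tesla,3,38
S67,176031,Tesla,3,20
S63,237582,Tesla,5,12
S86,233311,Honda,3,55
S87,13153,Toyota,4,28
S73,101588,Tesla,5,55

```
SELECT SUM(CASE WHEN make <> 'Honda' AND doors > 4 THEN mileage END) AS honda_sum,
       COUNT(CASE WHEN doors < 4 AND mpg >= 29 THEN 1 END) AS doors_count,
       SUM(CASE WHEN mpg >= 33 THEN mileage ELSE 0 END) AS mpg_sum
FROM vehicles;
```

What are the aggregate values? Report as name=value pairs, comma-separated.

honda_sum=613449, doors_count=3, mpg_sum=782966

[honda_sum: make <> 'Honda' AND doors > 4]
vin=S31: ✗
vin=S56: ✗
vin=S10: ✗
vin=S42: ✓ → 200425
vin=S44: ✗
vin=S19: ✓ → 73854
vin=S23: ✗
vin=S67: ✗
vin=S63: ✓ → 237582
vin=S86: ✗
vin=S87: ✗
vin=S73: ✓ → 101588
honda_sum = 200425 + 73854 + 237582 + 101588 = 613449
—
[doors_count: doors < 4 AND mpg >= 29]
vin=S31: ✗
vin=S56: ✓ → 1
vin=S10: ✗
vin=S42: ✗
vin=S44: ✗
vin=S19: ✗
vin=S23: ✓ → 1
vin=S67: ✗
vin=S63: ✗
vin=S86: ✓ → 1
vin=S87: ✗
vin=S73: ✗
doors_count = COUNT(1, 1, 1) = 3
—
[mpg_sum: mpg >= 33]
vin=S31: ✗
vin=S56: ✓ → 231333
vin=S10: ✗
vin=S42: ✓ → 200425
vin=S44: ✗
vin=S19: ✗
vin=S23: ✓ → 16309
vin=S67: ✗
vin=S63: ✗
vin=S86: ✓ → 233311
vin=S87: ✗
vin=S73: ✓ → 101588
mpg_sum = 231333 + 200425 + 16309 + 233311 + 101588 = 782966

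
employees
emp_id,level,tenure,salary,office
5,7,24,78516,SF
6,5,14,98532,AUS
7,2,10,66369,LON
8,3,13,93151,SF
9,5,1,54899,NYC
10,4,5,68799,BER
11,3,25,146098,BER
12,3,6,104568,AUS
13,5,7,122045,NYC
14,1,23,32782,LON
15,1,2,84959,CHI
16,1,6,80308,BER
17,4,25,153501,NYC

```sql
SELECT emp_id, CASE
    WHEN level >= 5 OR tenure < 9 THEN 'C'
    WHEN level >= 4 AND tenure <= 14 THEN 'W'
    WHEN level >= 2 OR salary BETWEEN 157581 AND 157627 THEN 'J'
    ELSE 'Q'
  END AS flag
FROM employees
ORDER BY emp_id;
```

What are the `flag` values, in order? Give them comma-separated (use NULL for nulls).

emp_id=5: level >= 5 OR tenure < 9 → C
emp_id=6: level >= 5 OR tenure < 9 → C
emp_id=7: level >= 2 OR salary BETWEEN 157581 AND 157627 → J
emp_id=8: level >= 2 OR salary BETWEEN 157581 AND 157627 → J
emp_id=9: level >= 5 OR tenure < 9 → C
emp_id=10: level >= 5 OR tenure < 9 → C
emp_id=11: level >= 2 OR salary BETWEEN 157581 AND 157627 → J
emp_id=12: level >= 5 OR tenure < 9 → C
emp_id=13: level >= 5 OR tenure < 9 → C
emp_id=14: ELSE → Q
emp_id=15: level >= 5 OR tenure < 9 → C
emp_id=16: level >= 5 OR tenure < 9 → C
emp_id=17: level >= 2 OR salary BETWEEN 157581 AND 157627 → J

C, C, J, J, C, C, J, C, C, Q, C, C, J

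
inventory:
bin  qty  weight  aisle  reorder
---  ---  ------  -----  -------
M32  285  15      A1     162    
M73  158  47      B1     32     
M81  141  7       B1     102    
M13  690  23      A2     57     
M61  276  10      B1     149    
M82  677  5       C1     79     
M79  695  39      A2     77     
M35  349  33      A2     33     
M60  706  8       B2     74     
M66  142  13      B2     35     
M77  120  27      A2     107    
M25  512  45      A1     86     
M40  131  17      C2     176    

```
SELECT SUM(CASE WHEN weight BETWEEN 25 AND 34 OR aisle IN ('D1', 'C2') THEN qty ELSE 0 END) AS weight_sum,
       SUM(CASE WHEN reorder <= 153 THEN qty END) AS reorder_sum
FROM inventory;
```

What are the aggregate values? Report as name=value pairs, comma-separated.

[weight_sum: weight BETWEEN 25 AND 34 OR aisle IN ('D1', 'C2')]
bin=M32: ✗
bin=M73: ✗
bin=M81: ✗
bin=M13: ✗
bin=M61: ✗
bin=M82: ✗
bin=M79: ✗
bin=M35: ✓ → 349
bin=M60: ✗
bin=M66: ✗
bin=M77: ✓ → 120
bin=M25: ✗
bin=M40: ✓ → 131
weight_sum = 349 + 120 + 131 = 600
—
[reorder_sum: reorder <= 153]
bin=M32: ✗
bin=M73: ✓ → 158
bin=M81: ✓ → 141
bin=M13: ✓ → 690
bin=M61: ✓ → 276
bin=M82: ✓ → 677
bin=M79: ✓ → 695
bin=M35: ✓ → 349
bin=M60: ✓ → 706
bin=M66: ✓ → 142
bin=M77: ✓ → 120
bin=M25: ✓ → 512
bin=M40: ✗
reorder_sum = 158 + 141 + 690 + 276 + 677 + 695 + 349 + 706 + 142 + 120 + 512 = 4466

weight_sum=600, reorder_sum=4466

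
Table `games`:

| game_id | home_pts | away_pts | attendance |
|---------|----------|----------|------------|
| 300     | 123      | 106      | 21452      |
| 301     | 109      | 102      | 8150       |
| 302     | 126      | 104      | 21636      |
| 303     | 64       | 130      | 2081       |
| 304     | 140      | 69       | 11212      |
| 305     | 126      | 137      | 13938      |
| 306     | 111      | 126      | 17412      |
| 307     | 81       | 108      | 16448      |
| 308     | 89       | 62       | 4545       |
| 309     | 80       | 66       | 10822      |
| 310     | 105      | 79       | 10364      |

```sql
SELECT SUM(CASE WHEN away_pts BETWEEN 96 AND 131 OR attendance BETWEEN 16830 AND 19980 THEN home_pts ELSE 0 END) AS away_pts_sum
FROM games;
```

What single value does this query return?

614

game_id=300: ✓ → 123
game_id=301: ✓ → 109
game_id=302: ✓ → 126
game_id=303: ✓ → 64
game_id=304: ✗
game_id=305: ✗
game_id=306: ✓ → 111
game_id=307: ✓ → 81
game_id=308: ✗
game_id=309: ✗
game_id=310: ✗
away_pts_sum = 123 + 109 + 126 + 64 + 111 + 81 = 614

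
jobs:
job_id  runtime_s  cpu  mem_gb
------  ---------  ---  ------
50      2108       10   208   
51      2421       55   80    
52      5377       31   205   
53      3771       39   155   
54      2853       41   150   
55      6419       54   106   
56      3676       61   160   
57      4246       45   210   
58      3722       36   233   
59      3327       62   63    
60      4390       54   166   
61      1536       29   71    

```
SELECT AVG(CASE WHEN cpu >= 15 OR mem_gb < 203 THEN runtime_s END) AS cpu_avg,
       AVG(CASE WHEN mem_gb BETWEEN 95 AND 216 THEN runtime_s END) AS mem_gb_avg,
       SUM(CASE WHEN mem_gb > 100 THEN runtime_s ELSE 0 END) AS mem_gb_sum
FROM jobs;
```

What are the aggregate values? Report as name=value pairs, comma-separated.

cpu_avg=3794.3636363636, mem_gb_avg=4105, mem_gb_sum=36562

[cpu_avg: cpu >= 15 OR mem_gb < 203]
job_id=50: ✗
job_id=51: ✓ → 2421
job_id=52: ✓ → 5377
job_id=53: ✓ → 3771
job_id=54: ✓ → 2853
job_id=55: ✓ → 6419
job_id=56: ✓ → 3676
job_id=57: ✓ → 4246
job_id=58: ✓ → 3722
job_id=59: ✓ → 3327
job_id=60: ✓ → 4390
job_id=61: ✓ → 1536
cpu_avg = (2421 + 5377 + 3771 + 2853 + 6419 + 3676 + 4246 + 3722 + 3327 + 4390 + 1536) / 11 = 3794.3636363636
—
[mem_gb_avg: mem_gb BETWEEN 95 AND 216]
job_id=50: ✓ → 2108
job_id=51: ✗
job_id=52: ✓ → 5377
job_id=53: ✓ → 3771
job_id=54: ✓ → 2853
job_id=55: ✓ → 6419
job_id=56: ✓ → 3676
job_id=57: ✓ → 4246
job_id=58: ✗
job_id=59: ✗
job_id=60: ✓ → 4390
job_id=61: ✗
mem_gb_avg = (2108 + 5377 + 3771 + 2853 + 6419 + 3676 + 4246 + 4390) / 8 = 4105
—
[mem_gb_sum: mem_gb > 100]
job_id=50: ✓ → 2108
job_id=51: ✗
job_id=52: ✓ → 5377
job_id=53: ✓ → 3771
job_id=54: ✓ → 2853
job_id=55: ✓ → 6419
job_id=56: ✓ → 3676
job_id=57: ✓ → 4246
job_id=58: ✓ → 3722
job_id=59: ✗
job_id=60: ✓ → 4390
job_id=61: ✗
mem_gb_sum = 2108 + 5377 + 3771 + 2853 + 6419 + 3676 + 4246 + 3722 + 4390 = 36562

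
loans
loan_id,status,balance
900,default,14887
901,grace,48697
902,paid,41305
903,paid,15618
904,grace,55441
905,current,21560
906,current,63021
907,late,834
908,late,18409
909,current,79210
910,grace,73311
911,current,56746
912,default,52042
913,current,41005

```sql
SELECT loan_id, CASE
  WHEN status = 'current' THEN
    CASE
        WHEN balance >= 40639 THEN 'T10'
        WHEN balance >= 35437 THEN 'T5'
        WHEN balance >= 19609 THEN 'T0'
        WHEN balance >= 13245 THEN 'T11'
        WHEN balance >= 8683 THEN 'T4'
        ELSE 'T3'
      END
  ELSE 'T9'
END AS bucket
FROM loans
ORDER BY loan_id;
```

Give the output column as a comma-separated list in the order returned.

T9, T9, T9, T9, T9, T0, T10, T9, T9, T10, T9, T10, T9, T10

loan_id=900: status='default' → outer ELSE → T9
loan_id=901: status='grace' → outer ELSE → T9
loan_id=902: status='paid' → outer ELSE → T9
loan_id=903: status='paid' → outer ELSE → T9
loan_id=904: status='grace' → outer ELSE → T9
loan_id=905: status='current' → inner[balance >= 19609] → T0
loan_id=906: status='current' → inner[balance >= 40639] → T10
loan_id=907: status='late' → outer ELSE → T9
loan_id=908: status='late' → outer ELSE → T9
loan_id=909: status='current' → inner[balance >= 40639] → T10
loan_id=910: status='grace' → outer ELSE → T9
loan_id=911: status='current' → inner[balance >= 40639] → T10
loan_id=912: status='default' → outer ELSE → T9
loan_id=913: status='current' → inner[balance >= 40639] → T10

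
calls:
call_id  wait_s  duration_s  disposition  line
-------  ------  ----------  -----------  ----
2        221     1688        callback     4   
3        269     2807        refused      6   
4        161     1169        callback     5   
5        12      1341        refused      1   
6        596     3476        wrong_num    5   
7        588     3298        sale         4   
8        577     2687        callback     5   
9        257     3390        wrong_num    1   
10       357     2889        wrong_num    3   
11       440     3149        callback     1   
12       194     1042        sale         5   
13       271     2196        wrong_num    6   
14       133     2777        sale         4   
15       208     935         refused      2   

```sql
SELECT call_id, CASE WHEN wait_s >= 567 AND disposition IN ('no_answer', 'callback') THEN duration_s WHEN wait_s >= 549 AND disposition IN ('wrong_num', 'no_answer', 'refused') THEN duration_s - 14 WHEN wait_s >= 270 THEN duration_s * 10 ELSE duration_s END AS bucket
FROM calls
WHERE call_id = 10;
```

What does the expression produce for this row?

call_id = 10: wait_s=357, duration_s=2889, disposition=wrong_num, line=3.
wait_s >= 567 AND disposition IN ('no_answer', 'callback') → false
wait_s >= 549 AND disposition IN ('wrong_num', 'no_answer', 'refused') → false
wait_s >= 270 → true → 28890

28890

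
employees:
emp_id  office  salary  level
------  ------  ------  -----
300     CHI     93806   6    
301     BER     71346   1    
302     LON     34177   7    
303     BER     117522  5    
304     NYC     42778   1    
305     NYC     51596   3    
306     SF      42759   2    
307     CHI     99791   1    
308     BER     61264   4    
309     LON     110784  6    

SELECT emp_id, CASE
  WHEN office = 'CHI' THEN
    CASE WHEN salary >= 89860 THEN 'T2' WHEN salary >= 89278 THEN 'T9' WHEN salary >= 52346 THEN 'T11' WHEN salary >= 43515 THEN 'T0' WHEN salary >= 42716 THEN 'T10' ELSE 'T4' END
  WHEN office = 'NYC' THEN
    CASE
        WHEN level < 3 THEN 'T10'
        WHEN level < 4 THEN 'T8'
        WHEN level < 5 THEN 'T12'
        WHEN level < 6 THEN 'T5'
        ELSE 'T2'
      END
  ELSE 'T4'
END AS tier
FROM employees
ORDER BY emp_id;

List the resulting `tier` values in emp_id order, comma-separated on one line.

emp_id=300: office='CHI' → inner[salary >= 89860] → T2
emp_id=301: office='BER' → outer ELSE → T4
emp_id=302: office='LON' → outer ELSE → T4
emp_id=303: office='BER' → outer ELSE → T4
emp_id=304: office='NYC' → inner[level < 3] → T10
emp_id=305: office='NYC' → inner[level < 4] → T8
emp_id=306: office='SF' → outer ELSE → T4
emp_id=307: office='CHI' → inner[salary >= 89860] → T2
emp_id=308: office='BER' → outer ELSE → T4
emp_id=309: office='LON' → outer ELSE → T4

T2, T4, T4, T4, T10, T8, T4, T2, T4, T4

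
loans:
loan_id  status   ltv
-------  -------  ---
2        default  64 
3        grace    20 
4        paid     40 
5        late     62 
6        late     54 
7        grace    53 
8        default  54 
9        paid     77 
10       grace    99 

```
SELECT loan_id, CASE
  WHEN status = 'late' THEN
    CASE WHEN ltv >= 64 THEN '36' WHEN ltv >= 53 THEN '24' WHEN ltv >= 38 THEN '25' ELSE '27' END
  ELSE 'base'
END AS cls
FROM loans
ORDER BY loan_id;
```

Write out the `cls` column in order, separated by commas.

base, base, base, 24, 24, base, base, base, base

loan_id=2: status='default' → outer ELSE → base
loan_id=3: status='grace' → outer ELSE → base
loan_id=4: status='paid' → outer ELSE → base
loan_id=5: status='late' → inner[ltv >= 53] → 24
loan_id=6: status='late' → inner[ltv >= 53] → 24
loan_id=7: status='grace' → outer ELSE → base
loan_id=8: status='default' → outer ELSE → base
loan_id=9: status='paid' → outer ELSE → base
loan_id=10: status='grace' → outer ELSE → base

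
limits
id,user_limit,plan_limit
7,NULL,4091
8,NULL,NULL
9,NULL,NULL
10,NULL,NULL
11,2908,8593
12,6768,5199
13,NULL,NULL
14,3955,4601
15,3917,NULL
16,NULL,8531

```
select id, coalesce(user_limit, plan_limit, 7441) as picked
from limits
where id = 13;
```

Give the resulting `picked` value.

7441

id = 13: user_limit=NULL, plan_limit=NULL.
user_limit=NULL, plan_limit=NULL, → literal 7441 → 7441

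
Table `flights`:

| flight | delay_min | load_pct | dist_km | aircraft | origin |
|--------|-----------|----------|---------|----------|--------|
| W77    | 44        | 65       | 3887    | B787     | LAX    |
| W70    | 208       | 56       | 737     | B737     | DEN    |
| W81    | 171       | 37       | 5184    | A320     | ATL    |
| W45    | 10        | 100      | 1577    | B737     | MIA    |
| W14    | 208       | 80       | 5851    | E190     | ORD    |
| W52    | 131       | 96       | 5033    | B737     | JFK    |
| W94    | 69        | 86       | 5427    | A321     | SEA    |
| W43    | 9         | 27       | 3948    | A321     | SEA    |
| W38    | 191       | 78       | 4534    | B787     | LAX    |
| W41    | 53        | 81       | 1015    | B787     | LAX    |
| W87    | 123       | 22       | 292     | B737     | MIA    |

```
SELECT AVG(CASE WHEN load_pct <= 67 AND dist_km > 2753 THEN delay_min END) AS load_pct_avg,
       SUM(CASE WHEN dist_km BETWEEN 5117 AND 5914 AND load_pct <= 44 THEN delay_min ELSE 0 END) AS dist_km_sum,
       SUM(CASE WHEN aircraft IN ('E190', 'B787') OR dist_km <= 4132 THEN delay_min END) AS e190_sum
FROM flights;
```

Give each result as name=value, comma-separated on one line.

load_pct_avg=74.6666666667, dist_km_sum=171, e190_sum=846

[load_pct_avg: load_pct <= 67 AND dist_km > 2753]
flight=W77: ✓ → 44
flight=W70: ✗
flight=W81: ✓ → 171
flight=W45: ✗
flight=W14: ✗
flight=W52: ✗
flight=W94: ✗
flight=W43: ✓ → 9
flight=W38: ✗
flight=W41: ✗
flight=W87: ✗
load_pct_avg = (44 + 171 + 9) / 3 = 74.6666666667
—
[dist_km_sum: dist_km BETWEEN 5117 AND 5914 AND load_pct <= 44]
flight=W77: ✗
flight=W70: ✗
flight=W81: ✓ → 171
flight=W45: ✗
flight=W14: ✗
flight=W52: ✗
flight=W94: ✗
flight=W43: ✗
flight=W38: ✗
flight=W41: ✗
flight=W87: ✗
dist_km_sum = 171
—
[e190_sum: aircraft IN ('E190', 'B787') OR dist_km <= 4132]
flight=W77: ✓ → 44
flight=W70: ✓ → 208
flight=W81: ✗
flight=W45: ✓ → 10
flight=W14: ✓ → 208
flight=W52: ✗
flight=W94: ✗
flight=W43: ✓ → 9
flight=W38: ✓ → 191
flight=W41: ✓ → 53
flight=W87: ✓ → 123
e190_sum = 44 + 208 + 10 + 208 + 9 + 191 + 53 + 123 = 846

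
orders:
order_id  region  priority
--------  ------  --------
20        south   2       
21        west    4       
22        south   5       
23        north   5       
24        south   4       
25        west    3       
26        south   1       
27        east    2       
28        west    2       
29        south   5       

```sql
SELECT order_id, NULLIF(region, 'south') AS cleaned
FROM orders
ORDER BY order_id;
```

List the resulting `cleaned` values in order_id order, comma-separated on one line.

order_id=20: region=south vs south: equal → NULL
order_id=21: region=west vs south: differ → west
order_id=22: region=south vs south: equal → NULL
order_id=23: region=north vs south: differ → north
order_id=24: region=south vs south: equal → NULL
order_id=25: region=west vs south: differ → west
order_id=26: region=south vs south: equal → NULL
order_id=27: region=east vs south: differ → east
order_id=28: region=west vs south: differ → west
order_id=29: region=south vs south: equal → NULL

NULL, west, NULL, north, NULL, west, NULL, east, west, NULL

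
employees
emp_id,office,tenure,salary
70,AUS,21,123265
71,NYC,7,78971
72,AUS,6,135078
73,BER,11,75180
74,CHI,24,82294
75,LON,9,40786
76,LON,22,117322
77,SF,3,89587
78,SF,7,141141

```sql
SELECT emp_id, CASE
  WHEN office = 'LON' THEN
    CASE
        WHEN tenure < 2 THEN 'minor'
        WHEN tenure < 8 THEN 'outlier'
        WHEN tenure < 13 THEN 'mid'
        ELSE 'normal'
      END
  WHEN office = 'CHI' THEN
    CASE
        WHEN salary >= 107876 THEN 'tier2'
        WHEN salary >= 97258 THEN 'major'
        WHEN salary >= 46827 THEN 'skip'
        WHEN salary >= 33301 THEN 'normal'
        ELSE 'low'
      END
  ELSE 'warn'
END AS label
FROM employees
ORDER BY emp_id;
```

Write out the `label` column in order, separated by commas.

emp_id=70: office='AUS' → outer ELSE → warn
emp_id=71: office='NYC' → outer ELSE → warn
emp_id=72: office='AUS' → outer ELSE → warn
emp_id=73: office='BER' → outer ELSE → warn
emp_id=74: office='CHI' → inner[salary >= 46827] → skip
emp_id=75: office='LON' → inner[tenure < 13] → mid
emp_id=76: office='LON' → inner[ELSE] → normal
emp_id=77: office='SF' → outer ELSE → warn
emp_id=78: office='SF' → outer ELSE → warn

warn, warn, warn, warn, skip, mid, normal, warn, warn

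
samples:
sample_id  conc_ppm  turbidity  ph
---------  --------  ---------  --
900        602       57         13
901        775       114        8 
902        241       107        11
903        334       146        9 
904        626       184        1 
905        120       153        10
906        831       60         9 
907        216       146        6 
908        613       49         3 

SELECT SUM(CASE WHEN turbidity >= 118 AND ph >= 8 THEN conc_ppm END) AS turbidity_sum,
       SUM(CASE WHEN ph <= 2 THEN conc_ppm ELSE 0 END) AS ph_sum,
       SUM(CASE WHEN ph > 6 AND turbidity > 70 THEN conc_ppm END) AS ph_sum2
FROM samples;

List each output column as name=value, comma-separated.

[turbidity_sum: turbidity >= 118 AND ph >= 8]
sample_id=900: ✗
sample_id=901: ✗
sample_id=902: ✗
sample_id=903: ✓ → 334
sample_id=904: ✗
sample_id=905: ✓ → 120
sample_id=906: ✗
sample_id=907: ✗
sample_id=908: ✗
turbidity_sum = 334 + 120 = 454
—
[ph_sum: ph <= 2]
sample_id=900: ✗
sample_id=901: ✗
sample_id=902: ✗
sample_id=903: ✗
sample_id=904: ✓ → 626
sample_id=905: ✗
sample_id=906: ✗
sample_id=907: ✗
sample_id=908: ✗
ph_sum = 626
—
[ph_sum2: ph > 6 AND turbidity > 70]
sample_id=900: ✗
sample_id=901: ✓ → 775
sample_id=902: ✓ → 241
sample_id=903: ✓ → 334
sample_id=904: ✗
sample_id=905: ✓ → 120
sample_id=906: ✗
sample_id=907: ✗
sample_id=908: ✗
ph_sum2 = 775 + 241 + 334 + 120 = 1470

turbidity_sum=454, ph_sum=626, ph_sum2=1470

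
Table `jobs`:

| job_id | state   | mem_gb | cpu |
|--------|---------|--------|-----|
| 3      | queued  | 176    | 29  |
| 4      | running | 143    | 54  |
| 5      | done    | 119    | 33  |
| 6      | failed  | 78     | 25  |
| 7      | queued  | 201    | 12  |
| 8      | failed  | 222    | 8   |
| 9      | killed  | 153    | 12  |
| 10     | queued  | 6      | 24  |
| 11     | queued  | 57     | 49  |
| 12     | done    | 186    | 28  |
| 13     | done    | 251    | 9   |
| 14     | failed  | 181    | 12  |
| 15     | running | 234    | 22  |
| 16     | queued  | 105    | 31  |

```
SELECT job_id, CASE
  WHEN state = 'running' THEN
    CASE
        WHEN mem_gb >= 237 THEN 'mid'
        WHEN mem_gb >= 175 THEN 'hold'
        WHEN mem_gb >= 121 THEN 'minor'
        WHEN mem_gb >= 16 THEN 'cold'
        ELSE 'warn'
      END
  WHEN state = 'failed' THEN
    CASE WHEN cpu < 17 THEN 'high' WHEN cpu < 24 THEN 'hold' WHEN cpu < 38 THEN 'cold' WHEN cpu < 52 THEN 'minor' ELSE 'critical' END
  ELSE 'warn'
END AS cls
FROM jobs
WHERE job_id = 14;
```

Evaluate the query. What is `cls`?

job_id = 14: state=failed, mem_gb=181, cpu=12.
state='failed' → inner[cpu < 17] → high

high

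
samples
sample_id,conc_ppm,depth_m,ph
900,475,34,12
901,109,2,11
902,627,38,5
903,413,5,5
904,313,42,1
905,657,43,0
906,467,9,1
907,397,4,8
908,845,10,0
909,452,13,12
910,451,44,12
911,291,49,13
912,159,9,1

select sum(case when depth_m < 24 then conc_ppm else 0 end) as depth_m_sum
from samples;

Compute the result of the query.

2842

sample_id=900: ✗
sample_id=901: ✓ → 109
sample_id=902: ✗
sample_id=903: ✓ → 413
sample_id=904: ✗
sample_id=905: ✗
sample_id=906: ✓ → 467
sample_id=907: ✓ → 397
sample_id=908: ✓ → 845
sample_id=909: ✓ → 452
sample_id=910: ✗
sample_id=911: ✗
sample_id=912: ✓ → 159
depth_m_sum = 109 + 413 + 467 + 397 + 845 + 452 + 159 = 2842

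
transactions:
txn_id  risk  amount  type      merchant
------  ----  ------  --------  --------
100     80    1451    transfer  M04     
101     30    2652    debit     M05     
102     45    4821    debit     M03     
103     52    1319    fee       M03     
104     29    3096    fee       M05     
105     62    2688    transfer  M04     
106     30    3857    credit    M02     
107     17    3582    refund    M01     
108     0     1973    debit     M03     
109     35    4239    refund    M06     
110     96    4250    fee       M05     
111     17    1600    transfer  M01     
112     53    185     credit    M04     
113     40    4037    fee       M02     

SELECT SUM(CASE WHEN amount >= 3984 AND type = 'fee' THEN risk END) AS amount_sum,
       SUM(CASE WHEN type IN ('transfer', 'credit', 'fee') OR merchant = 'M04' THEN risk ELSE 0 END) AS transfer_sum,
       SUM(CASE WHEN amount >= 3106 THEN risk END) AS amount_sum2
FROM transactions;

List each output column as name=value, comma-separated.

[amount_sum: amount >= 3984 AND type = 'fee']
txn_id=100: ✗
txn_id=101: ✗
txn_id=102: ✗
txn_id=103: ✗
txn_id=104: ✗
txn_id=105: ✗
txn_id=106: ✗
txn_id=107: ✗
txn_id=108: ✗
txn_id=109: ✗
txn_id=110: ✓ → 96
txn_id=111: ✗
txn_id=112: ✗
txn_id=113: ✓ → 40
amount_sum = 96 + 40 = 136
—
[transfer_sum: type IN ('transfer', 'credit', 'fee') OR merchant = 'M04']
txn_id=100: ✓ → 80
txn_id=101: ✗
txn_id=102: ✗
txn_id=103: ✓ → 52
txn_id=104: ✓ → 29
txn_id=105: ✓ → 62
txn_id=106: ✓ → 30
txn_id=107: ✗
txn_id=108: ✗
txn_id=109: ✗
txn_id=110: ✓ → 96
txn_id=111: ✓ → 17
txn_id=112: ✓ → 53
txn_id=113: ✓ → 40
transfer_sum = 80 + 52 + 29 + 62 + 30 + 96 + 17 + 53 + 40 = 459
—
[amount_sum2: amount >= 3106]
txn_id=100: ✗
txn_id=101: ✗
txn_id=102: ✓ → 45
txn_id=103: ✗
txn_id=104: ✗
txn_id=105: ✗
txn_id=106: ✓ → 30
txn_id=107: ✓ → 17
txn_id=108: ✗
txn_id=109: ✓ → 35
txn_id=110: ✓ → 96
txn_id=111: ✗
txn_id=112: ✗
txn_id=113: ✓ → 40
amount_sum2 = 45 + 30 + 17 + 35 + 96 + 40 = 263

amount_sum=136, transfer_sum=459, amount_sum2=263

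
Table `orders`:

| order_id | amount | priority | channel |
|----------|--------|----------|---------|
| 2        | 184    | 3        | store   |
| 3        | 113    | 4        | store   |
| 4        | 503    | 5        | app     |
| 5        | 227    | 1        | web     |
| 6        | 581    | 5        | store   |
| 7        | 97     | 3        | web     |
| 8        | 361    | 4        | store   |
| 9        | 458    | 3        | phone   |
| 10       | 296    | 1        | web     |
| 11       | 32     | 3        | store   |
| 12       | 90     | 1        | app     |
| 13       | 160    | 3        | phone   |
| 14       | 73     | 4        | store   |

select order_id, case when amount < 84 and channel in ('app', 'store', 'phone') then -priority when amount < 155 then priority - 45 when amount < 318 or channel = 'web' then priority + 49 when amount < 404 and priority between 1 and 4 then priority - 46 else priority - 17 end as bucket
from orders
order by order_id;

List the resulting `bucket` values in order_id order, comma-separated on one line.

order_id=2: amount < 318 or channel = 'web' → 52
order_id=3: amount < 155 → -41
order_id=4: ELSE → -12
order_id=5: amount < 318 or channel = 'web' → 50
order_id=6: ELSE → -12
order_id=7: amount < 155 → -42
order_id=8: amount < 404 and priority between 1 and 4 → -42
order_id=9: ELSE → -14
order_id=10: amount < 318 or channel = 'web' → 50
order_id=11: amount < 84 and channel in ('app', 'store', 'phone') → -3
order_id=12: amount < 155 → -44
order_id=13: amount < 318 or channel = 'web' → 52
order_id=14: amount < 84 and channel in ('app', 'store', 'phone') → -4

52, -41, -12, 50, -12, -42, -42, -14, 50, -3, -44, 52, -4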